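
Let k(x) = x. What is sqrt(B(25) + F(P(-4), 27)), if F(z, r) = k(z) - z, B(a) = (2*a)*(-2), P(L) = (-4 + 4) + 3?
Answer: 10*I ≈ 10.0*I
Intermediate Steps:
P(L) = 3 (P(L) = 0 + 3 = 3)
B(a) = -4*a
F(z, r) = 0 (F(z, r) = z - z = 0)
sqrt(B(25) + F(P(-4), 27)) = sqrt(-4*25 + 0) = sqrt(-100 + 0) = sqrt(-100) = 10*I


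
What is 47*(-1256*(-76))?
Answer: 4486432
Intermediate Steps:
47*(-1256*(-76)) = 47*95456 = 4486432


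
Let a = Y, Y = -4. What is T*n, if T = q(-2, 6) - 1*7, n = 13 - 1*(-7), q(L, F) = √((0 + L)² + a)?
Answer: -140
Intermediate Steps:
a = -4
q(L, F) = √(-4 + L²) (q(L, F) = √((0 + L)² - 4) = √(L² - 4) = √(-4 + L²))
n = 20 (n = 13 + 7 = 20)
T = -7 (T = √(-4 + (-2)²) - 1*7 = √(-4 + 4) - 7 = √0 - 7 = 0 - 7 = -7)
T*n = -7*20 = -140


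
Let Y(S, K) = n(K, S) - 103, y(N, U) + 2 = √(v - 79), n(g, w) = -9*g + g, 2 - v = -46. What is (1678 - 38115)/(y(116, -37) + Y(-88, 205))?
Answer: 63582565/3045056 + 36437*I*√31/3045056 ≈ 20.881 + 0.066624*I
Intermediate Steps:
v = 48 (v = 2 - 1*(-46) = 2 + 46 = 48)
n(g, w) = -8*g
y(N, U) = -2 + I*√31 (y(N, U) = -2 + √(48 - 79) = -2 + √(-31) = -2 + I*√31)
Y(S, K) = -103 - 8*K (Y(S, K) = -8*K - 103 = -103 - 8*K)
(1678 - 38115)/(y(116, -37) + Y(-88, 205)) = (1678 - 38115)/((-2 + I*√31) + (-103 - 8*205)) = -36437/((-2 + I*√31) + (-103 - 1640)) = -36437/((-2 + I*√31) - 1743) = -36437/(-1745 + I*√31)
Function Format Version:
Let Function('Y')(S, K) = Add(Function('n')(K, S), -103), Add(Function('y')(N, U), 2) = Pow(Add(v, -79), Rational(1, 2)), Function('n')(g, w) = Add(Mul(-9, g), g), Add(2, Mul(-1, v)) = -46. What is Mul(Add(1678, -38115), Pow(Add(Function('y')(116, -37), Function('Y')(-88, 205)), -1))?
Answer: Add(Rational(63582565, 3045056), Mul(Rational(36437, 3045056), I, Pow(31, Rational(1, 2)))) ≈ Add(20.881, Mul(0.066624, I))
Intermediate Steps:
v = 48 (v = Add(2, Mul(-1, -46)) = Add(2, 46) = 48)
Function('n')(g, w) = Mul(-8, g)
Function('y')(N, U) = Add(-2, Mul(I, Pow(31, Rational(1, 2)))) (Function('y')(N, U) = Add(-2, Pow(Add(48, -79), Rational(1, 2))) = Add(-2, Pow(-31, Rational(1, 2))) = Add(-2, Mul(I, Pow(31, Rational(1, 2)))))
Function('Y')(S, K) = Add(-103, Mul(-8, K)) (Function('Y')(S, K) = Add(Mul(-8, K), -103) = Add(-103, Mul(-8, K)))
Mul(Add(1678, -38115), Pow(Add(Function('y')(116, -37), Function('Y')(-88, 205)), -1)) = Mul(Add(1678, -38115), Pow(Add(Add(-2, Mul(I, Pow(31, Rational(1, 2)))), Add(-103, Mul(-8, 205))), -1)) = Mul(-36437, Pow(Add(Add(-2, Mul(I, Pow(31, Rational(1, 2)))), Add(-103, -1640)), -1)) = Mul(-36437, Pow(Add(Add(-2, Mul(I, Pow(31, Rational(1, 2)))), -1743), -1)) = Mul(-36437, Pow(Add(-1745, Mul(I, Pow(31, Rational(1, 2)))), -1))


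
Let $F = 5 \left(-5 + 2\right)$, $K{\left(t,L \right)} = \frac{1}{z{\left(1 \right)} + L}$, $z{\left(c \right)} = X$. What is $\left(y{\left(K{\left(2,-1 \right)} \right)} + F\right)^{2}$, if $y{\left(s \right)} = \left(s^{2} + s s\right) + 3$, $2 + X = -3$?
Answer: $\frac{46225}{324} \approx 142.67$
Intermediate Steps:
$X = -5$ ($X = -2 - 3 = -5$)
$z{\left(c \right)} = -5$
$K{\left(t,L \right)} = \frac{1}{-5 + L}$
$F = -15$ ($F = 5 \left(-3\right) = -15$)
$y{\left(s \right)} = 3 + 2 s^{2}$ ($y{\left(s \right)} = \left(s^{2} + s^{2}\right) + 3 = 2 s^{2} + 3 = 3 + 2 s^{2}$)
$\left(y{\left(K{\left(2,-1 \right)} \right)} + F\right)^{2} = \left(\left(3 + 2 \left(\frac{1}{-5 - 1}\right)^{2}\right) - 15\right)^{2} = \left(\left(3 + 2 \left(\frac{1}{-6}\right)^{2}\right) - 15\right)^{2} = \left(\left(3 + 2 \left(- \frac{1}{6}\right)^{2}\right) - 15\right)^{2} = \left(\left(3 + 2 \cdot \frac{1}{36}\right) - 15\right)^{2} = \left(\left(3 + \frac{1}{18}\right) - 15\right)^{2} = \left(\frac{55}{18} - 15\right)^{2} = \left(- \frac{215}{18}\right)^{2} = \frac{46225}{324}$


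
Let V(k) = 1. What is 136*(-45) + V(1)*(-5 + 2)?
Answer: -6123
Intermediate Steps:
136*(-45) + V(1)*(-5 + 2) = 136*(-45) + 1*(-5 + 2) = -6120 + 1*(-3) = -6120 - 3 = -6123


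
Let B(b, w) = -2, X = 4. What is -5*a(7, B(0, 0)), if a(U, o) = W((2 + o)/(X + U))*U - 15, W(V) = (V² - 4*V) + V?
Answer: 75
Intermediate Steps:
W(V) = V² - 3*V
a(U, o) = -15 + U*(-3 + (2 + o)/(4 + U))*(2 + o)/(4 + U) (a(U, o) = (((2 + o)/(4 + U))*(-3 + (2 + o)/(4 + U)))*U - 15 = ((-3 + (2 + o)/(4 + U))*(2 + o)/(4 + U))*U - 15 = U*(-3 + (2 + o)/(4 + U))*(2 + o)/(4 + U) - 15 = -15 + U*(-3 + (2 + o)/(4 + U))*(2 + o)/(4 + U))
-5*a(7, B(0, 0)) = -5*(-15*(4 + 7)² - 1*7*(2 - 2)*(10 - 1*(-2) + 3*7))/(4 + 7)² = -5*(-15*11² - 1*7*0*(10 + 2 + 21))/11² = -5*(-15*121 - 1*7*0*33)/121 = -5*(-1815 + 0)/121 = -5*(-1815)/121 = -5*(-15) = 75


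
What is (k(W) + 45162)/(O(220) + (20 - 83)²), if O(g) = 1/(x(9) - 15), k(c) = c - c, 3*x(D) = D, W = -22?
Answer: 541944/47627 ≈ 11.379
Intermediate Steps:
x(D) = D/3
k(c) = 0
O(g) = -1/12 (O(g) = 1/((⅓)*9 - 15) = 1/(3 - 15) = 1/(-12) = -1/12)
(k(W) + 45162)/(O(220) + (20 - 83)²) = (0 + 45162)/(-1/12 + (20 - 83)²) = 45162/(-1/12 + (-63)²) = 45162/(-1/12 + 3969) = 45162/(47627/12) = 45162*(12/47627) = 541944/47627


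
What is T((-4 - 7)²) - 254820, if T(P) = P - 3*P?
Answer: -255062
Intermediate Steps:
T(P) = -2*P
T((-4 - 7)²) - 254820 = -2*(-4 - 7)² - 254820 = -2*(-11)² - 254820 = -2*121 - 254820 = -242 - 254820 = -255062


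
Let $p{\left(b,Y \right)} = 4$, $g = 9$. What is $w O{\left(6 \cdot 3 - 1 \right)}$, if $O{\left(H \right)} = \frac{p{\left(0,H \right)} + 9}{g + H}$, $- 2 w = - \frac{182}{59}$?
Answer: $\frac{91}{118} \approx 0.77119$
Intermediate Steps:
$w = \frac{91}{59}$ ($w = - \frac{\left(-182\right) \frac{1}{59}}{2} = \left(- \frac{1}{2}\right) \left(- \frac{182}{59}\right) = \frac{91}{59} \approx 1.5424$)
$O{\left(H \right)} = \frac{13}{9 + H}$ ($O{\left(H \right)} = \frac{4 + 9}{9 + H} = \frac{13}{9 + H}$)
$w O{\left(6 \cdot 3 - 1 \right)} = \frac{91 \frac{13}{9 + \left(6 \cdot 3 - 1\right)}}{59} = \frac{91 \frac{13}{9 + \left(18 - 1\right)}}{59} = \frac{91 \frac{13}{9 + 17}}{59} = \frac{91 \cdot \frac{13}{26}}{59} = \frac{91 \cdot 13 \cdot \frac{1}{26}}{59} = \frac{91}{59} \cdot \frac{1}{2} = \frac{91}{118}$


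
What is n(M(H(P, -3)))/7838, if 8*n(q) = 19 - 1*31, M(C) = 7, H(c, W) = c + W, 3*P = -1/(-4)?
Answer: -3/15676 ≈ -0.00019138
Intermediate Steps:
P = 1/12 (P = (-1/(-4))/3 = (-1*(-¼))/3 = (⅓)*(¼) = 1/12 ≈ 0.083333)
H(c, W) = W + c
n(q) = -3/2 (n(q) = (19 - 1*31)/8 = (19 - 31)/8 = (⅛)*(-12) = -3/2)
n(M(H(P, -3)))/7838 = -3/2/7838 = -3/2*1/7838 = -3/15676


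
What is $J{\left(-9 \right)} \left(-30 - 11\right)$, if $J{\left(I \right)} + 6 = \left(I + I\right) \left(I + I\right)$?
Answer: $-13038$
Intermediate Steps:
$J{\left(I \right)} = -6 + 4 I^{2}$ ($J{\left(I \right)} = -6 + \left(I + I\right) \left(I + I\right) = -6 + 2 I 2 I = -6 + 4 I^{2}$)
$J{\left(-9 \right)} \left(-30 - 11\right) = \left(-6 + 4 \left(-9\right)^{2}\right) \left(-30 - 11\right) = \left(-6 + 4 \cdot 81\right) \left(-41\right) = \left(-6 + 324\right) \left(-41\right) = 318 \left(-41\right) = -13038$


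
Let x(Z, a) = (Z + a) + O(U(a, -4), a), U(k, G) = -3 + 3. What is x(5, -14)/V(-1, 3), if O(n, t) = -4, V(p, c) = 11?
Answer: -13/11 ≈ -1.1818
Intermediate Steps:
U(k, G) = 0
x(Z, a) = -4 + Z + a (x(Z, a) = (Z + a) - 4 = -4 + Z + a)
x(5, -14)/V(-1, 3) = (-4 + 5 - 14)/11 = -13*1/11 = -13/11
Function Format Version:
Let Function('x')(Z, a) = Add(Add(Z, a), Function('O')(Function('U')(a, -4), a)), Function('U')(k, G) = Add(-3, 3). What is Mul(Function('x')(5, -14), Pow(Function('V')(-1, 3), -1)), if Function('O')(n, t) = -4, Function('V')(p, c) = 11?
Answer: Rational(-13, 11) ≈ -1.1818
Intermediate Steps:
Function('U')(k, G) = 0
Function('x')(Z, a) = Add(-4, Z, a) (Function('x')(Z, a) = Add(Add(Z, a), -4) = Add(-4, Z, a))
Mul(Function('x')(5, -14), Pow(Function('V')(-1, 3), -1)) = Mul(Add(-4, 5, -14), Pow(11, -1)) = Mul(-13, Rational(1, 11)) = Rational(-13, 11)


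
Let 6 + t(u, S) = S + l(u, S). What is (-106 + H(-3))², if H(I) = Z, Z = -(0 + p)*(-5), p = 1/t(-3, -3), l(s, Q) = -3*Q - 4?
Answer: 184041/16 ≈ 11503.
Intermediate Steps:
l(s, Q) = -4 - 3*Q
t(u, S) = -10 - 2*S (t(u, S) = -6 + (S + (-4 - 3*S)) = -6 + (-4 - 2*S) = -10 - 2*S)
p = -¼ (p = 1/(-10 - 2*(-3)) = 1/(-10 + 6) = 1/(-4) = -¼ ≈ -0.25000)
Z = -5/4 (Z = -(0 - ¼)*(-5) = -(-1)*(-5)/4 = -1*5/4 = -5/4 ≈ -1.2500)
H(I) = -5/4
(-106 + H(-3))² = (-106 - 5/4)² = (-429/4)² = 184041/16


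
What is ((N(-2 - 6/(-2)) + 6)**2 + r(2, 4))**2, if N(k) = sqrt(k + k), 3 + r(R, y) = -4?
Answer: 1249 + 744*sqrt(2) ≈ 2301.2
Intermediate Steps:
r(R, y) = -7 (r(R, y) = -3 - 4 = -7)
N(k) = sqrt(2)*sqrt(k) (N(k) = sqrt(2*k) = sqrt(2)*sqrt(k))
((N(-2 - 6/(-2)) + 6)**2 + r(2, 4))**2 = ((sqrt(2)*sqrt(-2 - 6/(-2)) + 6)**2 - 7)**2 = ((sqrt(2)*sqrt(-2 - 6*(-1)/2) + 6)**2 - 7)**2 = ((sqrt(2)*sqrt(-2 - 1*(-3)) + 6)**2 - 7)**2 = ((sqrt(2)*sqrt(-2 + 3) + 6)**2 - 7)**2 = ((sqrt(2)*sqrt(1) + 6)**2 - 7)**2 = ((sqrt(2)*1 + 6)**2 - 7)**2 = ((sqrt(2) + 6)**2 - 7)**2 = ((6 + sqrt(2))**2 - 7)**2 = (-7 + (6 + sqrt(2))**2)**2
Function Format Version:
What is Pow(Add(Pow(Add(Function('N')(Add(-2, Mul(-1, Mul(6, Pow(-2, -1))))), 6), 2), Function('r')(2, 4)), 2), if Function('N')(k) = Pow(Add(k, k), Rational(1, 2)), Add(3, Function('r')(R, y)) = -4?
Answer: Add(1249, Mul(744, Pow(2, Rational(1, 2)))) ≈ 2301.2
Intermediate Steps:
Function('r')(R, y) = -7 (Function('r')(R, y) = Add(-3, -4) = -7)
Function('N')(k) = Mul(Pow(2, Rational(1, 2)), Pow(k, Rational(1, 2))) (Function('N')(k) = Pow(Mul(2, k), Rational(1, 2)) = Mul(Pow(2, Rational(1, 2)), Pow(k, Rational(1, 2))))
Pow(Add(Pow(Add(Function('N')(Add(-2, Mul(-1, Mul(6, Pow(-2, -1))))), 6), 2), Function('r')(2, 4)), 2) = Pow(Add(Pow(Add(Mul(Pow(2, Rational(1, 2)), Pow(Add(-2, Mul(-1, Mul(6, Pow(-2, -1)))), Rational(1, 2))), 6), 2), -7), 2) = Pow(Add(Pow(Add(Mul(Pow(2, Rational(1, 2)), Pow(Add(-2, Mul(-1, Mul(6, Rational(-1, 2)))), Rational(1, 2))), 6), 2), -7), 2) = Pow(Add(Pow(Add(Mul(Pow(2, Rational(1, 2)), Pow(Add(-2, Mul(-1, -3)), Rational(1, 2))), 6), 2), -7), 2) = Pow(Add(Pow(Add(Mul(Pow(2, Rational(1, 2)), Pow(Add(-2, 3), Rational(1, 2))), 6), 2), -7), 2) = Pow(Add(Pow(Add(Mul(Pow(2, Rational(1, 2)), Pow(1, Rational(1, 2))), 6), 2), -7), 2) = Pow(Add(Pow(Add(Mul(Pow(2, Rational(1, 2)), 1), 6), 2), -7), 2) = Pow(Add(Pow(Add(Pow(2, Rational(1, 2)), 6), 2), -7), 2) = Pow(Add(Pow(Add(6, Pow(2, Rational(1, 2))), 2), -7), 2) = Pow(Add(-7, Pow(Add(6, Pow(2, Rational(1, 2))), 2)), 2)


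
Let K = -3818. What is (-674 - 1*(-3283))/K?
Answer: -2609/3818 ≈ -0.68334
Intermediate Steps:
(-674 - 1*(-3283))/K = (-674 - 1*(-3283))/(-3818) = (-674 + 3283)*(-1/3818) = 2609*(-1/3818) = -2609/3818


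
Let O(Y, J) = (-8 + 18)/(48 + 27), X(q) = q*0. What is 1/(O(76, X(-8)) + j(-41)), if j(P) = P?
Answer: -15/613 ≈ -0.024470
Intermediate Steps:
X(q) = 0
O(Y, J) = 2/15 (O(Y, J) = 10/75 = 10*(1/75) = 2/15)
1/(O(76, X(-8)) + j(-41)) = 1/(2/15 - 41) = 1/(-613/15) = -15/613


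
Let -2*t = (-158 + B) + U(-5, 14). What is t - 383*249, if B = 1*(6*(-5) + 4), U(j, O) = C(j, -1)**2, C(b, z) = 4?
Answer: -95283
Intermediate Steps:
U(j, O) = 16 (U(j, O) = 4**2 = 16)
B = -26 (B = 1*(-30 + 4) = 1*(-26) = -26)
t = 84 (t = -((-158 - 26) + 16)/2 = -(-184 + 16)/2 = -1/2*(-168) = 84)
t - 383*249 = 84 - 383*249 = 84 - 95367 = -95283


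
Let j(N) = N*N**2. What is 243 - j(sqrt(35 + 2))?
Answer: 243 - 37*sqrt(37) ≈ 17.938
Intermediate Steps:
j(N) = N**3
243 - j(sqrt(35 + 2)) = 243 - (sqrt(35 + 2))**3 = 243 - (sqrt(37))**3 = 243 - 37*sqrt(37)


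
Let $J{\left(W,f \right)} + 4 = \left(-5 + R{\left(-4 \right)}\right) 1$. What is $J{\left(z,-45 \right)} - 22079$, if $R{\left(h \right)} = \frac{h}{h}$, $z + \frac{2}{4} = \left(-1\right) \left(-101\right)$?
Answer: $-22087$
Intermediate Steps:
$z = \frac{201}{2}$ ($z = - \frac{1}{2} - -101 = - \frac{1}{2} + 101 = \frac{201}{2} \approx 100.5$)
$R{\left(h \right)} = 1$
$J{\left(W,f \right)} = -8$ ($J{\left(W,f \right)} = -4 + \left(-5 + 1\right) 1 = -4 - 4 = -8$)
$J{\left(z,-45 \right)} - 22079 = -8 - 22079 = -22087$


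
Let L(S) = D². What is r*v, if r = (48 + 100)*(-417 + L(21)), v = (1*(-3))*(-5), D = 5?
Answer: -870240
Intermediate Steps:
L(S) = 25 (L(S) = 5² = 25)
v = 15 (v = -3*(-5) = 15)
r = -58016 (r = (48 + 100)*(-417 + 25) = 148*(-392) = -58016)
r*v = -58016*15 = -870240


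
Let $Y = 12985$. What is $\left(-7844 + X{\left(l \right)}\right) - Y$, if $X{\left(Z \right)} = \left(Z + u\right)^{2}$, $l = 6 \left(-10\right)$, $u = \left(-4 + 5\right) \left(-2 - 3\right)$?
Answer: $-16604$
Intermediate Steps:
$u = -5$ ($u = 1 \left(-5\right) = -5$)
$l = -60$
$X{\left(Z \right)} = \left(-5 + Z\right)^{2}$ ($X{\left(Z \right)} = \left(Z - 5\right)^{2} = \left(-5 + Z\right)^{2}$)
$\left(-7844 + X{\left(l \right)}\right) - Y = \left(-7844 + \left(-5 - 60\right)^{2}\right) - 12985 = \left(-7844 + \left(-65\right)^{2}\right) - 12985 = \left(-7844 + 4225\right) - 12985 = -3619 - 12985 = -16604$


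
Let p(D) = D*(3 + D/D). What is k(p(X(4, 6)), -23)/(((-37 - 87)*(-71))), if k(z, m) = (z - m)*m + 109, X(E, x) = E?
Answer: -197/2201 ≈ -0.089505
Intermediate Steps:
p(D) = 4*D (p(D) = D*(3 + 1) = D*4 = 4*D)
k(z, m) = 109 + m*(z - m) (k(z, m) = m*(z - m) + 109 = 109 + m*(z - m))
k(p(X(4, 6)), -23)/(((-37 - 87)*(-71))) = (109 - 1*(-23)² - 92*4)/(((-37 - 87)*(-71))) = (109 - 1*529 - 23*16)/((-124*(-71))) = (109 - 529 - 368)/8804 = -788*1/8804 = -197/2201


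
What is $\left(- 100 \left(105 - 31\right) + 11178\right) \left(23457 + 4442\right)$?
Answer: $105402422$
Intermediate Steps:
$\left(- 100 \left(105 - 31\right) + 11178\right) \left(23457 + 4442\right) = \left(- 100 \left(105 + \left(-40 + 9\right)\right) + 11178\right) 27899 = \left(- 100 \left(105 - 31\right) + 11178\right) 27899 = \left(\left(-100\right) 74 + 11178\right) 27899 = \left(-7400 + 11178\right) 27899 = 3778 \cdot 27899 = 105402422$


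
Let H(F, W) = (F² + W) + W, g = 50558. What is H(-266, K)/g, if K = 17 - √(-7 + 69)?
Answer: 35395/25279 - √62/25279 ≈ 1.3999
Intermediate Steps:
K = 17 - √62 ≈ 9.1260
H(F, W) = F² + 2*W (H(F, W) = (W + F²) + W = F² + 2*W)
H(-266, K)/g = ((-266)² + 2*(17 - √62))/50558 = (70756 + (34 - 2*√62))*(1/50558) = (70790 - 2*√62)*(1/50558) = 35395/25279 - √62/25279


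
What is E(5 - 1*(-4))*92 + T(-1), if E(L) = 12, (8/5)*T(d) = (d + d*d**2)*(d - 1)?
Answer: 2213/2 ≈ 1106.5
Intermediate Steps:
T(d) = 5*(-1 + d)*(d + d**3)/8 (T(d) = 5*((d + d*d**2)*(d - 1))/8 = 5*((d + d**3)*(-1 + d))/8 = 5*((-1 + d)*(d + d**3))/8 = 5*(-1 + d)*(d + d**3)/8)
E(5 - 1*(-4))*92 + T(-1) = 12*92 + (5/8)*(-1)*(-1 - 1 + (-1)**3 - 1*(-1)**2) = 1104 + (5/8)*(-1)*(-1 - 1 - 1 - 1*1) = 1104 + (5/8)*(-1)*(-1 - 1 - 1 - 1) = 1104 + (5/8)*(-1)*(-4) = 1104 + 5/2 = 2213/2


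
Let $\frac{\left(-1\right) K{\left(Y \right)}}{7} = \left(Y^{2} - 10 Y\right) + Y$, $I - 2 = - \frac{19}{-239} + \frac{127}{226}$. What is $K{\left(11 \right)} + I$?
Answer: $- \frac{8175481}{54014} \approx -151.36$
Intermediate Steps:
$I = \frac{142675}{54014}$ ($I = 2 + \left(- \frac{19}{-239} + \frac{127}{226}\right) = 2 + \left(\left(-19\right) \left(- \frac{1}{239}\right) + 127 \cdot \frac{1}{226}\right) = 2 + \left(\frac{19}{239} + \frac{127}{226}\right) = 2 + \frac{34647}{54014} = \frac{142675}{54014} \approx 2.6414$)
$K{\left(Y \right)} = - 7 Y^{2} + 63 Y$ ($K{\left(Y \right)} = - 7 \left(\left(Y^{2} - 10 Y\right) + Y\right) = - 7 \left(Y^{2} - 9 Y\right) = - 7 Y^{2} + 63 Y$)
$K{\left(11 \right)} + I = 7 \cdot 11 \left(9 - 11\right) + \frac{142675}{54014} = 7 \cdot 11 \left(-2\right) + \frac{142675}{54014} = -154 + \frac{142675}{54014} = - \frac{8175481}{54014}$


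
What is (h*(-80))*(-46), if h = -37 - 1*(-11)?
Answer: -95680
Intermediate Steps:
h = -26 (h = -37 + 11 = -26)
(h*(-80))*(-46) = -26*(-80)*(-46) = 2080*(-46) = -95680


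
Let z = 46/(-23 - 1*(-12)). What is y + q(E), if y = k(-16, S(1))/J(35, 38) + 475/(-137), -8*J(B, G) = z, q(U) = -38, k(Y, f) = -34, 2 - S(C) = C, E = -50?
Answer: -335615/3151 ≈ -106.51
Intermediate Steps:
S(C) = 2 - C
z = -46/11 (z = 46/(-23 + 12) = 46/(-11) = 46*(-1/11) = -46/11 ≈ -4.1818)
J(B, G) = 23/44 (J(B, G) = -⅛*(-46/11) = 23/44)
y = -215877/3151 (y = -34/23/44 + 475/(-137) = -34*44/23 + 475*(-1/137) = -1496/23 - 475/137 = -215877/3151 ≈ -68.511)
y + q(E) = -215877/3151 - 38 = -335615/3151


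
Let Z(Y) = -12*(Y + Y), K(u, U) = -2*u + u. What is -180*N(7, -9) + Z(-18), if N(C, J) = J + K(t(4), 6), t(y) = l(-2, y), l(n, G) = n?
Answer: 1692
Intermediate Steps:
t(y) = -2
K(u, U) = -u
Z(Y) = -24*Y
N(C, J) = 2 + J (N(C, J) = J - 1*(-2) = J + 2 = 2 + J)
-180*N(7, -9) + Z(-18) = -180*(2 - 9) - 24*(-18) = -180*(-7) + 432 = 1260 + 432 = 1692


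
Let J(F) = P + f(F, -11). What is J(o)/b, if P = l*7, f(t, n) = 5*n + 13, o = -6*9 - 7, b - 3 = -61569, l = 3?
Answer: 7/20522 ≈ 0.00034110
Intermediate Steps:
b = -61566 (b = 3 - 61569 = -61566)
o = -61 (o = -54 - 7 = -61)
f(t, n) = 13 + 5*n
P = 21 (P = 3*7 = 21)
J(F) = -21 (J(F) = 21 + (13 + 5*(-11)) = 21 + (13 - 55) = 21 - 42 = -21)
J(o)/b = -21/(-61566) = -21*(-1/61566) = 7/20522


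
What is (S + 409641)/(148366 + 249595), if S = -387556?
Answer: 22085/397961 ≈ 0.055495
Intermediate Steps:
(S + 409641)/(148366 + 249595) = (-387556 + 409641)/(148366 + 249595) = 22085/397961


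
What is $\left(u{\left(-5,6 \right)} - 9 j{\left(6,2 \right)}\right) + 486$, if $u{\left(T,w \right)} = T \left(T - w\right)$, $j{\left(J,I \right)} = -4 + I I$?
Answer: $541$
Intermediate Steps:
$j{\left(J,I \right)} = -4 + I^{2}$
$\left(u{\left(-5,6 \right)} - 9 j{\left(6,2 \right)}\right) + 486 = \left(- 5 \left(-5 - 6\right) - 9 \left(-4 + 2^{2}\right)\right) + 486 = \left(- 5 \left(-5 - 6\right) - 9 \left(-4 + 4\right)\right) + 486 = \left(\left(-5\right) \left(-11\right) - 0\right) + 486 = \left(55 + 0\right) + 486 = 55 + 486 = 541$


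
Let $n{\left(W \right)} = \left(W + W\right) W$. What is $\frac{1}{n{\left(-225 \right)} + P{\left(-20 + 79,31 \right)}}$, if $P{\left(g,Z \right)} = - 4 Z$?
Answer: $\frac{1}{101126} \approx 9.8887 \cdot 10^{-6}$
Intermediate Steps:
$n{\left(W \right)} = 2 W^{2}$ ($n{\left(W \right)} = 2 W W = 2 W^{2}$)
$\frac{1}{n{\left(-225 \right)} + P{\left(-20 + 79,31 \right)}} = \frac{1}{2 \left(-225\right)^{2} - 124} = \frac{1}{2 \cdot 50625 - 124} = \frac{1}{101250 - 124} = \frac{1}{101126}$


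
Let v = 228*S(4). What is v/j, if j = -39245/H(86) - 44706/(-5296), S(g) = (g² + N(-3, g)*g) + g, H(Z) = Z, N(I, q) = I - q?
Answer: 207687936/50999201 ≈ 4.0724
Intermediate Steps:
S(g) = g + g² + g*(-3 - g) (S(g) = (g² + (-3 - g)*g) + g = (g² + g*(-3 - g)) + g = g + g² + g*(-3 - g))
v = -1824 (v = 228*(-2*4) = 228*(-8) = -1824)
j = -50999201/113864 (j = -39245/86 - 44706/(-5296) = -39245*1/86 - 44706*(-1/5296) = -39245/86 + 22353/2648 = -50999201/113864 ≈ -447.90)
v/j = -1824/(-50999201/113864) = -1824*(-113864/50999201) = 207687936/50999201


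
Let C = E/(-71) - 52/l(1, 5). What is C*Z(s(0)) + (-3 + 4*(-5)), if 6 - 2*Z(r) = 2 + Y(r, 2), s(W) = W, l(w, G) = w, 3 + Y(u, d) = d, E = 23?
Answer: -21841/142 ≈ -153.81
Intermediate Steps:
Y(u, d) = -3 + d
Z(r) = 5/2 (Z(r) = 3 - (2 + (-3 + 2))/2 = 3 - (2 - 1)/2 = 3 - ½*1 = 3 - ½ = 5/2)
C = -3715/71 (C = 23/(-71) - 52/1 = 23*(-1/71) - 52*1 = -23/71 - 52 = -3715/71 ≈ -52.324)
C*Z(s(0)) + (-3 + 4*(-5)) = -3715/71*5/2 + (-3 + 4*(-5)) = -18575/142 + (-3 - 20) = -18575/142 - 23 = -21841/142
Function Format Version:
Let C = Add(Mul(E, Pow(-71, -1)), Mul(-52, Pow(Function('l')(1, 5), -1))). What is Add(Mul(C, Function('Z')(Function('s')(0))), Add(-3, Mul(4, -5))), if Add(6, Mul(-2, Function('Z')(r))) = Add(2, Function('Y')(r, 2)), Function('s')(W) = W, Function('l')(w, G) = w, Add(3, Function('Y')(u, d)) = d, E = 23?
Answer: Rational(-21841, 142) ≈ -153.81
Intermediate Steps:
Function('Y')(u, d) = Add(-3, d)
Function('Z')(r) = Rational(5, 2) (Function('Z')(r) = Add(3, Mul(Rational(-1, 2), Add(2, Add(-3, 2)))) = Add(3, Mul(Rational(-1, 2), Add(2, -1))) = Add(3, Mul(Rational(-1, 2), 1)) = Add(3, Rational(-1, 2)) = Rational(5, 2))
C = Rational(-3715, 71) (C = Add(Mul(23, Pow(-71, -1)), Mul(-52, Pow(1, -1))) = Add(Mul(23, Rational(-1, 71)), Mul(-52, 1)) = Add(Rational(-23, 71), -52) = Rational(-3715, 71) ≈ -52.324)
Add(Mul(C, Function('Z')(Function('s')(0))), Add(-3, Mul(4, -5))) = Add(Mul(Rational(-3715, 71), Rational(5, 2)), Add(-3, Mul(4, -5))) = Add(Rational(-18575, 142), Add(-3, -20)) = Add(Rational(-18575, 142), -23) = Rational(-21841, 142)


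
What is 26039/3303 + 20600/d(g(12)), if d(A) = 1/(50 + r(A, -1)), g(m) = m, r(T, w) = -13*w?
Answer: 4286659439/3303 ≈ 1.2978e+6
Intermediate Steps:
d(A) = 1/63 (d(A) = 1/(50 - 13*(-1)) = 1/(50 + 13) = 1/63)
26039/3303 + 20600/d(g(12)) = 26039/3303 + 20600/(1/63) = 26039*(1/3303) + 20600*63 = 26039/3303 + 1297800 = 4286659439/3303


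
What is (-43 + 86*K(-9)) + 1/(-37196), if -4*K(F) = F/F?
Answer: -2399143/37196 ≈ -64.500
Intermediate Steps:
K(F) = -¼ (K(F) = -F/(4*F) = -¼*1 = -¼)
(-43 + 86*K(-9)) + 1/(-37196) = (-43 + 86*(-¼)) + 1/(-37196) = (-43 - 43/2) - 1/37196 = -129/2 - 1/37196 = -2399143/37196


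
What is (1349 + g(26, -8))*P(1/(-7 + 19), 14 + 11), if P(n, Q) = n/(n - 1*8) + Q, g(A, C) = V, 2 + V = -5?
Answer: 3185908/95 ≈ 33536.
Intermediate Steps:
V = -7 (V = -2 - 5 = -7)
g(A, C) = -7
P(n, Q) = Q + n/(-8 + n) (P(n, Q) = n/(n - 8) + Q = n/(-8 + n) + Q = Q + n/(-8 + n))
(1349 + g(26, -8))*P(1/(-7 + 19), 14 + 11) = (1349 - 7)*((1/(-7 + 19) - 8*(14 + 11) + (14 + 11)/(-7 + 19))/(-8 + 1/(-7 + 19))) = 1342*((1/12 - 8*25 + 25/12)/(-8 + 1/12)) = 1342*((1/12 - 200 + 25*(1/12))/(-8 + 1/12)) = 1342*((1/12 - 200 + 25/12)/(-95/12)) = 1342*(-12/95*(-1187/6)) = 1342*(2374/95) = 3185908/95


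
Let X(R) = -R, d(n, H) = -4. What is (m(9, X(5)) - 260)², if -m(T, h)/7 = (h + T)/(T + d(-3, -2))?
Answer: 1763584/25 ≈ 70543.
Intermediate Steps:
m(T, h) = -7*(T + h)/(-4 + T) (m(T, h) = -7*(h + T)/(T - 4) = -7*(T + h)/(-4 + T))
(m(9, X(5)) - 260)² = (7*(-1*9 - (-1)*5)/(-4 + 9) - 260)² = (7*(-9 - 1*(-5))/5 - 260)² = (7*(⅕)*(-9 + 5) - 260)² = (7*(⅕)*(-4) - 260)² = (-28/5 - 260)² = (-1328/5)² = 1763584/25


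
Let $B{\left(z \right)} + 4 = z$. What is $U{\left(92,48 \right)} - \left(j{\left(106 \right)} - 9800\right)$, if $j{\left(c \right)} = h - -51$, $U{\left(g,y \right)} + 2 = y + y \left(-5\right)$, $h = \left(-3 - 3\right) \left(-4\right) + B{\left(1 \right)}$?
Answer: $9534$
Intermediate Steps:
$B{\left(z \right)} = -4 + z$
$h = 21$ ($h = \left(-3 - 3\right) \left(-4\right) + \left(-4 + 1\right) = \left(-6\right) \left(-4\right) - 3 = 24 - 3 = 21$)
$U{\left(g,y \right)} = -2 - 4 y$ ($U{\left(g,y \right)} = -2 + \left(y + y \left(-5\right)\right) = -2 + \left(y - 5 y\right) = -2 - 4 y$)
$j{\left(c \right)} = 72$ ($j{\left(c \right)} = 21 - -51 = 21 + 51 = 72$)
$U{\left(92,48 \right)} - \left(j{\left(106 \right)} - 9800\right) = \left(-2 - 192\right) - \left(72 - 9800\right) = \left(-2 - 192\right) - -9728 = -194 + 9728 = 9534$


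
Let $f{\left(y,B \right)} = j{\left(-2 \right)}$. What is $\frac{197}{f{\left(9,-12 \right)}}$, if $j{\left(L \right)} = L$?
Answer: $- \frac{197}{2} \approx -98.5$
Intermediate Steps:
$f{\left(y,B \right)} = -2$
$\frac{197}{f{\left(9,-12 \right)}} = \frac{197}{-2} = 197 \left(- \frac{1}{2}\right) = - \frac{197}{2}$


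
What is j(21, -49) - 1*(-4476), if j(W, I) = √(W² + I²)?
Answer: 4476 + 7*√58 ≈ 4529.3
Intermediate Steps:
j(W, I) = √(I² + W²)
j(21, -49) - 1*(-4476) = √((-49)² + 21²) - 1*(-4476) = √(2401 + 441) + 4476 = √2842 + 4476 = 7*√58 + 4476 = 4476 + 7*√58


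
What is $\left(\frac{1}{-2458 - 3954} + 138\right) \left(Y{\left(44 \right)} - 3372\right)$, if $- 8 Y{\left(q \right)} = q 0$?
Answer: $- \frac{745932765}{1603} \approx -4.6534 \cdot 10^{5}$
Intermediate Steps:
$Y{\left(q \right)} = 0$ ($Y{\left(q \right)} = - \frac{q 0}{8} = \left(- \frac{1}{8}\right) 0 = 0$)
$\left(\frac{1}{-2458 - 3954} + 138\right) \left(Y{\left(44 \right)} - 3372\right) = \left(\frac{1}{-2458 - 3954} + 138\right) \left(0 - 3372\right) = \left(\frac{1}{-6412} + 138\right) \left(-3372\right) = \left(- \frac{1}{6412} + 138\right) \left(-3372\right) = \frac{884855}{6412} \left(-3372\right) = - \frac{745932765}{1603}$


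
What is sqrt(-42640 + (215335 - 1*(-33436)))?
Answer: 19*sqrt(571) ≈ 454.02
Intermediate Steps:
sqrt(-42640 + (215335 - 1*(-33436))) = sqrt(-42640 + (215335 + 33436)) = sqrt(-42640 + 248771) = sqrt(206131) = 19*sqrt(571)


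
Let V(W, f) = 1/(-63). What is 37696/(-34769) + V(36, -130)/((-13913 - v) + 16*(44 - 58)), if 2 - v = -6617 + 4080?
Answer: -808223071/745467228 ≈ -1.0842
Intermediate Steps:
v = 2539 (v = 2 - (-6617 + 4080) = 2 - 1*(-2537) = 2 + 2537 = 2539)
V(W, f) = -1/63
37696/(-34769) + V(36, -130)/((-13913 - v) + 16*(44 - 58)) = 37696/(-34769) - 1/(63*((-13913 - 1*2539) + 16*(44 - 58))) = 37696*(-1/34769) - 1/(63*((-13913 - 2539) + 16*(-14))) = -37696/34769 - 1/(63*(-16452 - 224)) = -37696/34769 - 1/63/(-16676) = -37696/34769 - 1/63*(-1/16676) = -37696/34769 + 1/1050588 = -808223071/745467228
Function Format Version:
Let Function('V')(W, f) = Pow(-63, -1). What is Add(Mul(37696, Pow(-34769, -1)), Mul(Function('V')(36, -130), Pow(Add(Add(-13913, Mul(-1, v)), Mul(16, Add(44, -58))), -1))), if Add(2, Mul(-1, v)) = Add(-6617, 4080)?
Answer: Rational(-808223071, 745467228) ≈ -1.0842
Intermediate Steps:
v = 2539 (v = Add(2, Mul(-1, Add(-6617, 4080))) = Add(2, Mul(-1, -2537)) = Add(2, 2537) = 2539)
Function('V')(W, f) = Rational(-1, 63)
Add(Mul(37696, Pow(-34769, -1)), Mul(Function('V')(36, -130), Pow(Add(Add(-13913, Mul(-1, v)), Mul(16, Add(44, -58))), -1))) = Add(Mul(37696, Pow(-34769, -1)), Mul(Rational(-1, 63), Pow(Add(Add(-13913, Mul(-1, 2539)), Mul(16, Add(44, -58))), -1))) = Add(Mul(37696, Rational(-1, 34769)), Mul(Rational(-1, 63), Pow(Add(Add(-13913, -2539), Mul(16, -14)), -1))) = Add(Rational(-37696, 34769), Mul(Rational(-1, 63), Pow(Add(-16452, -224), -1))) = Add(Rational(-37696, 34769), Mul(Rational(-1, 63), Pow(-16676, -1))) = Add(Rational(-37696, 34769), Mul(Rational(-1, 63), Rational(-1, 16676))) = Add(Rational(-37696, 34769), Rational(1, 1050588)) = Rational(-808223071, 745467228)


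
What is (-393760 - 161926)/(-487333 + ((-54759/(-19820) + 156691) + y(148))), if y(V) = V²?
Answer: 11013696520/6119132401 ≈ 1.7999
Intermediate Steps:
(-393760 - 161926)/(-487333 + ((-54759/(-19820) + 156691) + y(148))) = (-393760 - 161926)/(-487333 + ((-54759/(-19820) + 156691) + 148²)) = -555686/(-487333 + ((-54759*(-1/19820) + 156691) + 21904)) = -555686/(-487333 + ((54759/19820 + 156691) + 21904)) = -555686/(-487333 + (3105670379/19820 + 21904)) = -555686/(-487333 + 3539807659/19820) = -555686/(-6119132401/19820) = -555686*(-19820/6119132401) = 11013696520/6119132401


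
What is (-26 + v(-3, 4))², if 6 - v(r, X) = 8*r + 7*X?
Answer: 576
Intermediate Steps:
v(r, X) = 6 - 8*r - 7*X (v(r, X) = 6 - (8*r + 7*X) = 6 - (7*X + 8*r) = 6 + (-8*r - 7*X) = 6 - 8*r - 7*X)
(-26 + v(-3, 4))² = (-26 + (6 - 8*(-3) - 7*4))² = (-26 + (6 + 24 - 28))² = (-26 + 2)² = (-24)² = 576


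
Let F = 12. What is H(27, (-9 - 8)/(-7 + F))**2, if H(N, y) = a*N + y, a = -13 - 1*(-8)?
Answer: 478864/25 ≈ 19155.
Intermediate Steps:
a = -5 (a = -13 + 8 = -5)
H(N, y) = y - 5*N (H(N, y) = -5*N + y = y - 5*N)
H(27, (-9 - 8)/(-7 + F))**2 = ((-9 - 8)/(-7 + 12) - 5*27)**2 = (-17/5 - 135)**2 = (-692/5)**2 = 478864/25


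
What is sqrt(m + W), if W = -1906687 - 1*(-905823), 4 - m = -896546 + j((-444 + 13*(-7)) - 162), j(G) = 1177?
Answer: I*sqrt(105491) ≈ 324.79*I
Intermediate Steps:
m = 895373 (m = 4 - (-896546 + 1177) = 4 - 1*(-895369) = 4 + 895369 = 895373)
W = -1000864 (W = -1906687 + 905823 = -1000864)
sqrt(m + W) = sqrt(895373 - 1000864) = sqrt(-105491) = I*sqrt(105491)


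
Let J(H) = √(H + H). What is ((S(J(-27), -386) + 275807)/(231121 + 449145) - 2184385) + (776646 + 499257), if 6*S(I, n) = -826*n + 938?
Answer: -927013630664/1020399 ≈ -9.0848e+5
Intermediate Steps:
J(H) = √2*√H (J(H) = √(2*H) = √2*√H)
S(I, n) = 469/3 - 413*n/3 (S(I, n) = (-826*n + 938)/6 = (938 - 826*n)/6 = 469/3 - 413*n/3)
((S(J(-27), -386) + 275807)/(231121 + 449145) - 2184385) + (776646 + 499257) = (((469/3 - 413/3*(-386)) + 275807)/(231121 + 449145) - 2184385) + (776646 + 499257) = (((469/3 + 159418/3) + 275807)/680266 - 2184385) + 1275903 = ((159887/3 + 275807)*(1/680266) - 2184385) + 1275903 = ((987308/3)*(1/680266) - 2184385) + 1275903 = (493654/1020399 - 2184385) + 1275903 = -2228943775961/1020399 + 1275903 = -927013630664/1020399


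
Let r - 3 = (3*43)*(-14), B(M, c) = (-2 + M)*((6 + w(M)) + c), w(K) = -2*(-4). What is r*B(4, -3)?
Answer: -39666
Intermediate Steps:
w(K) = 8
B(M, c) = (-2 + M)*(14 + c) (B(M, c) = (-2 + M)*((6 + 8) + c) = (-2 + M)*(14 + c))
r = -1803 (r = 3 + (3*43)*(-14) = 3 + 129*(-14) = 3 - 1806 = -1803)
r*B(4, -3) = -1803*(-28 - 2*(-3) + 14*4 + 4*(-3)) = -1803*(-28 + 6 + 56 - 12) = -1803*22 = -39666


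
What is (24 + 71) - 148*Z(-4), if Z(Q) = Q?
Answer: 687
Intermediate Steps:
(24 + 71) - 148*Z(-4) = (24 + 71) - 148*(-4) = 95 + 592 = 687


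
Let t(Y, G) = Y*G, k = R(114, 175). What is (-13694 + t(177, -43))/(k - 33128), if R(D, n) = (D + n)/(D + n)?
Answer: 21305/33127 ≈ 0.64313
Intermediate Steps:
R(D, n) = 1
k = 1
t(Y, G) = G*Y
(-13694 + t(177, -43))/(k - 33128) = (-13694 - 43*177)/(1 - 33128) = (-13694 - 7611)/(-33127) = -21305*(-1/33127) = 21305/33127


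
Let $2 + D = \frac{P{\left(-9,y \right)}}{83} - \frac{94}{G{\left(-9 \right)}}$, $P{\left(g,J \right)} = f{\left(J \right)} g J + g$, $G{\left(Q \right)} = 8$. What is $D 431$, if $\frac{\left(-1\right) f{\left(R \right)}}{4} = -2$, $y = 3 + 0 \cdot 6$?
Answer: $- \frac{2355415}{332} \approx -7094.6$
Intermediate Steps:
$y = 3$ ($y = 3 + 0 = 3$)
$f{\left(R \right)} = 8$ ($f{\left(R \right)} = \left(-4\right) \left(-2\right) = 8$)
$P{\left(g,J \right)} = g + 8 J g$ ($P{\left(g,J \right)} = 8 g J + g = 8 J g + g = g + 8 J g$)
$D = - \frac{5465}{332}$ ($D = -2 - \left(\frac{47}{4} - \frac{\left(-9\right) \left(1 + 8 \cdot 3\right)}{83}\right) = -2 - \left(\frac{47}{4} - - 9 \left(1 + 24\right) \frac{1}{83}\right) = -2 - \left(\frac{47}{4} - \left(-9\right) 25 \cdot \frac{1}{83}\right) = -2 - \frac{4801}{332} = - \frac{5465}{332} \approx -16.461$)
$D 431 = \left(- \frac{5465}{332}\right) 431 = - \frac{2355415}{332}$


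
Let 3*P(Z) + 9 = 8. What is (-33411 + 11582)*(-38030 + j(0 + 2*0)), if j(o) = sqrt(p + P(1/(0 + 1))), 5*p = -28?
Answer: 830156870 - 21829*I*sqrt(1335)/15 ≈ 8.3016e+8 - 53172.0*I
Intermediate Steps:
p = -28/5 (p = (1/5)*(-28) = -28/5 ≈ -5.6000)
P(Z) = -1/3 (P(Z) = -3 + (1/3)*8 = -3 + 8/3 = -1/3)
j(o) = I*sqrt(1335)/15 (j(o) = sqrt(-28/5 - 1/3) = sqrt(-89/15) = I*sqrt(1335)/15)
(-33411 + 11582)*(-38030 + j(0 + 2*0)) = (-33411 + 11582)*(-38030 + I*sqrt(1335)/15) = -21829*(-38030 + I*sqrt(1335)/15) = 830156870 - 21829*I*sqrt(1335)/15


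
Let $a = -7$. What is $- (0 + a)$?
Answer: $7$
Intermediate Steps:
$- (0 + a) = - (0 - 7) = \left(-1\right) \left(-7\right) = 7$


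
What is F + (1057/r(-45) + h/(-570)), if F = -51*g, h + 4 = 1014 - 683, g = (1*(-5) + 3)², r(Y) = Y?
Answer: -389987/1710 ≈ -228.06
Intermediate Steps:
g = 4 (g = (-5 + 3)² = (-2)² = 4)
h = 327 (h = -4 + (1014 - 683) = -4 + 331 = 327)
F = -204 (F = -51*4 = -204)
F + (1057/r(-45) + h/(-570)) = -204 + (1057/(-45) + 327/(-570)) = -204 + (1057*(-1/45) + 327*(-1/570)) = -204 + (-1057/45 - 109/190) = -204 - 41147/1710 = -389987/1710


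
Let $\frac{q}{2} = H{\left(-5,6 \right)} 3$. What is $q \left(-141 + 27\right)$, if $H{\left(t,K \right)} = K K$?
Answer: $-24624$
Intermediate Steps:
$H{\left(t,K \right)} = K^{2}$
$q = 216$ ($q = 2 \cdot 6^{2} \cdot 3 = 2 \cdot 36 \cdot 3 = 2 \cdot 108 = 216$)
$q \left(-141 + 27\right) = 216 \left(-141 + 27\right) = 216 \left(-114\right) = -24624$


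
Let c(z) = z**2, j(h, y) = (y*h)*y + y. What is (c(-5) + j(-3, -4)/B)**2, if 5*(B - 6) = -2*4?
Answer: 21025/121 ≈ 173.76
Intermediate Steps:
B = 22/5 (B = 6 + (-2*4)/5 = 6 + (1/5)*(-8) = 6 - 8/5 = 22/5 ≈ 4.4000)
j(h, y) = y + h*y**2 (j(h, y) = (h*y)*y + y = h*y**2 + y = y + h*y**2)
(c(-5) + j(-3, -4)/B)**2 = ((-5)**2 + (-4*(1 - 3*(-4)))/(22/5))**2 = (25 - 4*(1 + 12)*(5/22))**2 = (25 - 4*13*(5/22))**2 = (25 - 52*5/22)**2 = (25 - 130/11)**2 = (145/11)**2 = 21025/121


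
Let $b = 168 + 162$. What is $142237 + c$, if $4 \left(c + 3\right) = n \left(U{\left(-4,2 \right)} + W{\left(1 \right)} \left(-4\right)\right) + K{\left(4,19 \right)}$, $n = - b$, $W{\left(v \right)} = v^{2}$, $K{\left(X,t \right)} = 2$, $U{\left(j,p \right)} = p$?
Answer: $\frac{284799}{2} \approx 1.424 \cdot 10^{5}$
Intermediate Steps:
$b = 330$
$n = -330$ ($n = \left(-1\right) 330 = -330$)
$c = \frac{325}{2}$ ($c = -3 + \frac{- 330 \left(2 + 1^{2} \left(-4\right)\right) + 2}{4} = -3 + \frac{- 330 \left(2 + 1 \left(-4\right)\right) + 2}{4} = -3 + \frac{- 330 \left(2 - 4\right) + 2}{4} = -3 + \frac{\left(-330\right) \left(-2\right) + 2}{4} = -3 + \frac{660 + 2}{4} = -3 + \frac{1}{4} \cdot 662 = -3 + \frac{331}{2} = \frac{325}{2} \approx 162.5$)
$142237 + c = 142237 + \frac{325}{2} = \frac{284799}{2}$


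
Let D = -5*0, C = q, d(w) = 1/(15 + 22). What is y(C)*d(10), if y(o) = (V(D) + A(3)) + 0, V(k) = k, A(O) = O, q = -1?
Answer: 3/37 ≈ 0.081081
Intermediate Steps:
d(w) = 1/37
C = -1
D = 0
y(o) = 3 (y(o) = (0 + 3) + 0 = 3 + 0 = 3)
y(C)*d(10) = 3*(1/37) = 3/37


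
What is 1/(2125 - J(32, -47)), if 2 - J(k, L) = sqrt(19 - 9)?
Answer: 2123/4507119 - sqrt(10)/4507119 ≈ 0.00047033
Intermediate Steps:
J(k, L) = 2 - sqrt(10) (J(k, L) = 2 - sqrt(19 - 9) = 2 - sqrt(10))
1/(2125 - J(32, -47)) = 1/(2125 - (2 - sqrt(10))) = 1/(2125 + (-2 + sqrt(10))) = 1/(2123 + sqrt(10))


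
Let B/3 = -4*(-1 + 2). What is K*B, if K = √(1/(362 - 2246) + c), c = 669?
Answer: -2*√593646045/157 ≈ -310.38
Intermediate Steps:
K = √593646045/942 (K = √(1/(362 - 2246) + 669) = √(1/(-1884) + 669) = √(-1/1884 + 669) = √(1260395/1884) = √593646045/942 ≈ 25.865)
B = -12 (B = 3*(-4*(-1 + 2)) = 3*(-4*1) = 3*(-4) = -12)
K*B = (√593646045/942)*(-12) = -2*√593646045/157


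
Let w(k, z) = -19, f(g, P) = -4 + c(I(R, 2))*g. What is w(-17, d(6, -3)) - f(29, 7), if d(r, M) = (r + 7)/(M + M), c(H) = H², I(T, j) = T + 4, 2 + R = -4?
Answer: -131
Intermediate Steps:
R = -6 (R = -2 - 4 = -6)
I(T, j) = 4 + T
f(g, P) = -4 + 4*g (f(g, P) = -4 + (4 - 6)²*g = -4 + (-2)²*g = -4 + 4*g)
d(r, M) = (7 + r)/(2*M) (d(r, M) = (7 + r)/((2*M)) = (7 + r)*(1/(2*M)) = (7 + r)/(2*M))
w(-17, d(6, -3)) - f(29, 7) = -19 - (-4 + 4*29) = -19 - (-4 + 116) = -19 - 1*112 = -19 - 112 = -131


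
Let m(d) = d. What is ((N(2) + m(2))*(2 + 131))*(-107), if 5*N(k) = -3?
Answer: -99617/5 ≈ -19923.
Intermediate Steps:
N(k) = -⅗ (N(k) = (⅕)*(-3) = -⅗)
((N(2) + m(2))*(2 + 131))*(-107) = ((-⅗ + 2)*(2 + 131))*(-107) = ((7/5)*133)*(-107) = (931/5)*(-107) = -99617/5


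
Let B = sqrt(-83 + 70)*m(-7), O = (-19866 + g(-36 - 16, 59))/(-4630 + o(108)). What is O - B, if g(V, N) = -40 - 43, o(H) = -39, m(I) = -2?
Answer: 19949/4669 + 2*I*sqrt(13) ≈ 4.2727 + 7.2111*I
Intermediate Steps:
g(V, N) = -83
O = 19949/4669 (O = (-19866 - 83)/(-4630 - 39) = -19949/(-4669) = -19949*(-1/4669) = 19949/4669 ≈ 4.2727)
B = -2*I*sqrt(13) (B = sqrt(-83 + 70)*(-2) = sqrt(-13)*(-2) = (I*sqrt(13))*(-2) = -2*I*sqrt(13) ≈ -7.2111*I)
O - B = 19949/4669 - (-2)*I*sqrt(13) = 19949/4669 + 2*I*sqrt(13)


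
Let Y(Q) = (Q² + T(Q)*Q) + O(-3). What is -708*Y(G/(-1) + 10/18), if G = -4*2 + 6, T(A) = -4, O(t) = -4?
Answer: 147028/27 ≈ 5445.5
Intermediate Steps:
G = -2 (G = -8 + 6 = -2)
Y(Q) = -4 + Q² - 4*Q (Y(Q) = (Q² - 4*Q) - 4 = -4 + Q² - 4*Q)
-708*Y(G/(-1) + 10/18) = -708*(-4 + (-2/(-1) + 10/18)² - 4*(-2/(-1) + 10/18)) = -708*(-4 + (-2*(-1) + 10*(1/18))² - 4*(-2*(-1) + 10*(1/18))) = -708*(-4 + (2 + 5/9)² - 4*(2 + 5/9)) = -708*(-4 + (23/9)² - 4*23/9) = -708*(-4 + 529/81 - 92/9) = -708*(-623/81) = 147028/27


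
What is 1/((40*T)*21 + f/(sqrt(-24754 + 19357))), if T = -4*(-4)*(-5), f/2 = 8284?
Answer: -5666850/380816609041 + 2071*I*sqrt(5397)/3046532872328 ≈ -1.4881e-5 + 4.994e-8*I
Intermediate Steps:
f = 16568 (f = 2*8284 = 16568)
T = -80 (T = 16*(-5) = -80)
1/((40*T)*21 + f/(sqrt(-24754 + 19357))) = 1/((40*(-80))*21 + 16568/(sqrt(-24754 + 19357))) = 1/(-3200*21 + 16568/(sqrt(-5397))) = 1/(-67200 + 16568/((I*sqrt(5397)))) = 1/(-67200 + 16568*(-I*sqrt(5397)/5397)) = 1/(-67200 - 16568*I*sqrt(5397)/5397)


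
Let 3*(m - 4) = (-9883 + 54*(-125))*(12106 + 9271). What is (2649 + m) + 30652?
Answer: -355463726/3 ≈ -1.1849e+8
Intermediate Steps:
m = -355563629/3 (m = 4 + ((-9883 + 54*(-125))*(12106 + 9271))/3 = 4 + ((-9883 - 6750)*21377)/3 = 4 + (-16633*21377)/3 = 4 + (⅓)*(-355563641) = 4 - 355563641/3 = -355563629/3 ≈ -1.1852e+8)
(2649 + m) + 30652 = (2649 - 355563629/3) + 30652 = -355555682/3 + 30652 = -355463726/3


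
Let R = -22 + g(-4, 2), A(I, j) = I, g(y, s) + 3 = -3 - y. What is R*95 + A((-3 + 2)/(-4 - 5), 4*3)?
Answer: -20519/9 ≈ -2279.9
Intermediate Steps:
g(y, s) = -6 - y (g(y, s) = -3 + (-3 - y) = -6 - y)
R = -24 (R = -22 + (-6 - 1*(-4)) = -22 + (-6 + 4) = -22 - 2 = -24)
R*95 + A((-3 + 2)/(-4 - 5), 4*3) = -24*95 + (-3 + 2)/(-4 - 5) = -2280 - 1/(-9) = -2280 - 1*(-⅑) = -2280 + ⅑ = -20519/9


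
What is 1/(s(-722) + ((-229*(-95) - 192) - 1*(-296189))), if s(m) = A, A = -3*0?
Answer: 1/317752 ≈ 3.1471e-6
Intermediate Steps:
A = 0
s(m) = 0
1/(s(-722) + ((-229*(-95) - 192) - 1*(-296189))) = 1/(0 + ((-229*(-95) - 192) - 1*(-296189))) = 1/(0 + ((21755 - 192) + 296189)) = 1/(0 + (21563 + 296189)) = 1/(0 + 317752) = 1/317752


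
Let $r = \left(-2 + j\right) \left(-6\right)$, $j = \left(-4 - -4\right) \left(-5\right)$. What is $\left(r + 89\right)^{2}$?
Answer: $10201$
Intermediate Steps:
$j = 0$ ($j = \left(-4 + 4\right) \left(-5\right) = 0 \left(-5\right) = 0$)
$r = 12$ ($r = \left(-2 + 0\right) \left(-6\right) = \left(-2\right) \left(-6\right) = 12$)
$\left(r + 89\right)^{2} = \left(12 + 89\right)^{2} = 101^{2} = 10201$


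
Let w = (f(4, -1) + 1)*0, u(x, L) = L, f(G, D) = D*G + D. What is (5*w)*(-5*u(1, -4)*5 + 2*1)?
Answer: 0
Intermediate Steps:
f(G, D) = D + D*G
w = 0 (w = (-(1 + 4) + 1)*0 = (-1*5 + 1)*0 = (-5 + 1)*0 = -4*0 = 0)
(5*w)*(-5*u(1, -4)*5 + 2*1) = (5*0)*(-5*(-4)*5 + 2*1) = 0*(20*5 + 2) = 0*(100 + 2) = 0*102 = 0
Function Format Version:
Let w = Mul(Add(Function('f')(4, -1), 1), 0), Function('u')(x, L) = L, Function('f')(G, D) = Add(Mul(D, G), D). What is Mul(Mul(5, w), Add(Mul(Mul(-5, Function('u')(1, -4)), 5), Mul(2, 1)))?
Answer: 0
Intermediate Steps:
Function('f')(G, D) = Add(D, Mul(D, G))
w = 0 (w = Mul(Add(Mul(-1, Add(1, 4)), 1), 0) = Mul(Add(Mul(-1, 5), 1), 0) = Mul(Add(-5, 1), 0) = Mul(-4, 0) = 0)
Mul(Mul(5, w), Add(Mul(Mul(-5, Function('u')(1, -4)), 5), Mul(2, 1))) = Mul(Mul(5, 0), Add(Mul(Mul(-5, -4), 5), Mul(2, 1))) = Mul(0, Add(Mul(20, 5), 2)) = Mul(0, Add(100, 2)) = Mul(0, 102) = 0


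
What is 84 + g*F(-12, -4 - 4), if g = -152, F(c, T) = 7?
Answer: -980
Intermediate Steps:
84 + g*F(-12, -4 - 4) = 84 - 152*7 = 84 - 1064 = -980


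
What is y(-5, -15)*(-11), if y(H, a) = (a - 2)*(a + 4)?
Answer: -2057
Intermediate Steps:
y(H, a) = (-2 + a)*(4 + a)
y(-5, -15)*(-11) = (-8 + (-15)**2 + 2*(-15))*(-11) = (-8 + 225 - 30)*(-11) = 187*(-11) = -2057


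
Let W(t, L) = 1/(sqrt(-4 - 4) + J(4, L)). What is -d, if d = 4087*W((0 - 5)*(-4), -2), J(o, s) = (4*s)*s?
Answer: -8174/33 + 4087*I*sqrt(2)/132 ≈ -247.7 + 43.787*I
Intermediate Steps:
J(o, s) = 4*s**2
W(t, L) = 1/(4*L**2 + 2*I*sqrt(2)) (W(t, L) = 1/(sqrt(-4 - 4) + 4*L**2) = 1/(sqrt(-8) + 4*L**2) = 1/(2*I*sqrt(2) + 4*L**2) = 1/(4*L**2 + 2*I*sqrt(2)))
d = 4087/(2*(8 + I*sqrt(2))) (d = 4087*(1/(2*(2*(-2)**2 + I*sqrt(2)))) = 4087*(1/(2*(2*4 + I*sqrt(2)))) = 4087*(1/(2*(8 + I*sqrt(2)))) = 4087/(2*(8 + I*sqrt(2))) ≈ 247.7 - 43.787*I)
-d = -(8174/33 - 4087*I*sqrt(2)/132) = -8174/33 + 4087*I*sqrt(2)/132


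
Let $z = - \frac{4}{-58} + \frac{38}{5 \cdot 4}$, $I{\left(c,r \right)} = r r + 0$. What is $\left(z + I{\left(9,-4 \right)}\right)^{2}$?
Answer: $\frac{27154521}{84100} \approx 322.88$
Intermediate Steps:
$I{\left(c,r \right)} = r^{2}$ ($I{\left(c,r \right)} = r^{2} + 0 = r^{2}$)
$z = \frac{571}{290}$ ($z = \left(-4\right) \left(- \frac{1}{58}\right) + \frac{38}{20} = \frac{2}{29} + 38 \cdot \frac{1}{20} = \frac{2}{29} + \frac{19}{10} = \frac{571}{290} \approx 1.969$)
$\left(z + I{\left(9,-4 \right)}\right)^{2} = \left(\frac{571}{290} + \left(-4\right)^{2}\right)^{2} = \left(\frac{571}{290} + 16\right)^{2} = \left(\frac{5211}{290}\right)^{2} = \frac{27154521}{84100}$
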